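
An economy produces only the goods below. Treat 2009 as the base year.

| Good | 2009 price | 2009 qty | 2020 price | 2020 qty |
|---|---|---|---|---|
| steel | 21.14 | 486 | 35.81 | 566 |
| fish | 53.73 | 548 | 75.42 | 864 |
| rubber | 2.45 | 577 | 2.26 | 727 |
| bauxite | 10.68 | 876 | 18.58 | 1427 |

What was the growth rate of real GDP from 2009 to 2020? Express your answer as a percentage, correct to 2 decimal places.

Real GDP 2009 = Nominal GDP 2009 = 21.14·486 + 53.73·548 + 2.45·577 + 10.68·876 = 50487.41.
Real GDP 2020 (at 2009 prices) = 21.14·566 + 53.73·864 + 2.45·727 + 10.68·1427 = 75409.47.
Real growth = 75409.47/50487.41 − 1 = 0.4936.

49.36%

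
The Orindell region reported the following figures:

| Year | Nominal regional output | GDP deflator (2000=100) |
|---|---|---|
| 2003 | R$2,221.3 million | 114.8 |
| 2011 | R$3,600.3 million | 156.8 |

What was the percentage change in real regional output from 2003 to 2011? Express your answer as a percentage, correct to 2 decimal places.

18.67%

Real regional output 2003 = 2221.3 / 1.148 = 1934.93.
Real regional output 2011 = 3600.3 / 1.568 = 2296.11.
Real growth = 2296.11 / 1934.93 − 1 = 0.1867.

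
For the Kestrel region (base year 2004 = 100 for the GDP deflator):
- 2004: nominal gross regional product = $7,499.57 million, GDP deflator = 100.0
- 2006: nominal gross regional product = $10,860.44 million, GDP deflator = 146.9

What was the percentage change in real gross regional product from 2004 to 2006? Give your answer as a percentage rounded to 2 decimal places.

-1.42%

Deflate each year: 2004 → 7499.57/1.000 = 7499.57; 2006 → 10860.44/1.469 = 7393.08.
So real gross regional product changed by 7393.08/7499.57 − 1 = -0.0142, i.e. -1.42%.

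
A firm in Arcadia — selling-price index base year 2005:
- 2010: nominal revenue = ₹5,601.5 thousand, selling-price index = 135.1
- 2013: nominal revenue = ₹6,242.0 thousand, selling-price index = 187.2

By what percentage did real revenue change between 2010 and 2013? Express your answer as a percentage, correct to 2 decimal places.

Real revenue 2010 = 5601.5 / 1.351 = 4146.19.
Real revenue 2013 = 6242.0 / 1.872 = 3334.40.
Real growth = 3334.40 / 4146.19 − 1 = -0.1958.

-19.58%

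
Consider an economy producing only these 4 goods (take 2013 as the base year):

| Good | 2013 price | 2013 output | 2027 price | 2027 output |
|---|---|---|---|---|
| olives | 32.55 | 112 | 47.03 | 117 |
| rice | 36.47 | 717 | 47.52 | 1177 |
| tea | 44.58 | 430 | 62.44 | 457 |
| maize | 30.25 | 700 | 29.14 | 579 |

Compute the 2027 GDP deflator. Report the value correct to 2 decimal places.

Nominal GDP 2027 = 47.03·117 + 47.52·1177 + 62.44·457 + 29.14·579 = 106840.69.
Real GDP 2027 (at 2013 prices) = 32.55·117 + 36.47·1177 + 44.58·457 + 30.25·579 = 84621.35.
Deflator = Nominal/Real × 100 = 106840.69/84621.35 × 100 = 126.257.

126.26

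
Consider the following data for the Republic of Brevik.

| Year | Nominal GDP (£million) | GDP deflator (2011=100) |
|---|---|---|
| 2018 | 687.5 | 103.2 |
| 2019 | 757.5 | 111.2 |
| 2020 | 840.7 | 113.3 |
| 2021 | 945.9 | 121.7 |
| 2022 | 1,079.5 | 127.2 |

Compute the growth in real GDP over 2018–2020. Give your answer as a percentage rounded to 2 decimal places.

Real GDP 2018 = 687.5/1.032 = 666.18.
Real GDP 2020 = 840.7/1.133 = 742.01.
Change = 742.01/666.18 − 1 = 0.1138.

11.38%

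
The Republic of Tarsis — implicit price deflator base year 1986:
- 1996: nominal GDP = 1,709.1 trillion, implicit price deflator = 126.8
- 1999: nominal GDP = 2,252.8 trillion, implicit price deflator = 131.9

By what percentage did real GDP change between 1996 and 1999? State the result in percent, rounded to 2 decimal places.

26.72%

Real GDP 1996 = 1709.1 / 1.268 = 1347.87.
Real GDP 1999 = 2252.8 / 1.319 = 1707.96.
Real growth = 1707.96 / 1347.87 − 1 = 0.2672.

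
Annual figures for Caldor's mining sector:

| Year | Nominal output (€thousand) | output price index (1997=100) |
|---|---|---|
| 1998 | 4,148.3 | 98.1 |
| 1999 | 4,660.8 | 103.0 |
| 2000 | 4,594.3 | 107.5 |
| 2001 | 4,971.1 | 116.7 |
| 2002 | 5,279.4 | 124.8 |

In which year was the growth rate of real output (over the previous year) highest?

1999: real = 4660.8/1.030 = 4525.05; growth vs 1998 (4228.64) = 7.01%.
2000: real = 4594.3/1.075 = 4273.77; growth vs 1999 (4525.05) = -5.55%.
2001: real = 4971.1/1.167 = 4259.73; growth vs 2000 (4273.77) = -0.33%.
2002: real = 5279.4/1.248 = 4230.29; growth vs 2001 (4259.73) = -0.69%.

1999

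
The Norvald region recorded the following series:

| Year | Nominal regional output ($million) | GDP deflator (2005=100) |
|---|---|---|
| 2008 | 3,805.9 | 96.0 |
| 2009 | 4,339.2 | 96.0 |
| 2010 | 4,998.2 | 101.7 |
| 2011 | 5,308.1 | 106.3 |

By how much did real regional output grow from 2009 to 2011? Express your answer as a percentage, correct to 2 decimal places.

Real regional output 2009 = 4339.2/0.960 = 4520.00.
Real regional output 2011 = 5308.1/1.063 = 4993.51.
Change = 4993.51/4520.00 − 1 = 0.1048.

10.48%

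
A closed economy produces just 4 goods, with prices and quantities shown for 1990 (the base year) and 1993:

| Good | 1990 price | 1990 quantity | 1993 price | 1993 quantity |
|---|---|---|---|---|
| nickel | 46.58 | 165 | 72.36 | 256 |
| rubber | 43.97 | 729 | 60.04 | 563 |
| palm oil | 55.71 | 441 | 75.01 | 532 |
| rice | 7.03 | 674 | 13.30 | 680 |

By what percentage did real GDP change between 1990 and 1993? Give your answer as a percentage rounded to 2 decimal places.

2.97%

Real GDP 1990 = Nominal GDP 1990 = 46.58·165 + 43.97·729 + 55.71·441 + 7.03·674 = 69046.16.
Real GDP 1993 (at 1990 prices) = 46.58·256 + 43.97·563 + 55.71·532 + 7.03·680 = 71097.71.
Real growth = 71097.71/69046.16 − 1 = 0.0297.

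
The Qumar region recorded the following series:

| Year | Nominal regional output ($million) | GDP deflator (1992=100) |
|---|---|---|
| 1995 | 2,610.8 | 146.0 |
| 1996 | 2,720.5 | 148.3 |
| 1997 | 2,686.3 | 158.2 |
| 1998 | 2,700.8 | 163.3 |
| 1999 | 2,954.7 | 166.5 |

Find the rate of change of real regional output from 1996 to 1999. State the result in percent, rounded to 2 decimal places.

Real regional output 1996 = 2720.5/1.483 = 1834.46.
Real regional output 1999 = 2954.7/1.665 = 1774.59.
Change = 1774.59/1834.46 − 1 = -0.0326.

-3.26%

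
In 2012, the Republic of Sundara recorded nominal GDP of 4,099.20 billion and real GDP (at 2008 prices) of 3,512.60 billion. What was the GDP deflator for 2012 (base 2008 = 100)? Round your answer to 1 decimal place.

GDP deflator = (Nominal / Real) × 100 = 4099.20 / 3512.60 × 100 = 116.70.

116.7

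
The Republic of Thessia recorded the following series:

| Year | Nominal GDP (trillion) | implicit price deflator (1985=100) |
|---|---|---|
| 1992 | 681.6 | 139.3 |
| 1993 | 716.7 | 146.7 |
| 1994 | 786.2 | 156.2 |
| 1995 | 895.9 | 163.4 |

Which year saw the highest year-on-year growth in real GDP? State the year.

1993: real = 716.7/1.467 = 488.55; growth vs 1992 (489.30) = -0.15%.
1994: real = 786.2/1.562 = 503.33; growth vs 1993 (488.55) = 3.03%.
1995: real = 895.9/1.634 = 548.29; growth vs 1994 (503.33) = 8.93%.

1995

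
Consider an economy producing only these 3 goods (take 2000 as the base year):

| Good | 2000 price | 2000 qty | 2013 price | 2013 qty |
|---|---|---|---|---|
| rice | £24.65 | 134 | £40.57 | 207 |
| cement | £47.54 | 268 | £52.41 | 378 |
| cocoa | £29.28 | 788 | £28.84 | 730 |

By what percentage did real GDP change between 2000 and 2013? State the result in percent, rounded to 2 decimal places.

Real GDP 2000 = Nominal GDP 2000 = 24.65·134 + 47.54·268 + 29.28·788 = 39116.46.
Real GDP 2013 (at 2000 prices) = 24.65·207 + 47.54·378 + 29.28·730 = 44447.07.
Real growth = 44447.07/39116.46 − 1 = 0.1363.

13.63%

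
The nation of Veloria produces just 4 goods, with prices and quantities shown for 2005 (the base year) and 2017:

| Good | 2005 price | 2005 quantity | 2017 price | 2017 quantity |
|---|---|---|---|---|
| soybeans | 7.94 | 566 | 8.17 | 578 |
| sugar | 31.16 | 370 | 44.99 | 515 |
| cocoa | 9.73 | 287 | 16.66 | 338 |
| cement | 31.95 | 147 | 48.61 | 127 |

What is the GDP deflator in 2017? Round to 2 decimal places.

Nominal GDP 2017 = 8.17·578 + 44.99·515 + 16.66·338 + 48.61·127 = 39696.66.
Real GDP 2017 (at 2005 prices) = 7.94·578 + 31.16·515 + 9.73·338 + 31.95·127 = 27983.11.
Deflator = Nominal/Real × 100 = 39696.66/27983.11 × 100 = 141.859.

141.86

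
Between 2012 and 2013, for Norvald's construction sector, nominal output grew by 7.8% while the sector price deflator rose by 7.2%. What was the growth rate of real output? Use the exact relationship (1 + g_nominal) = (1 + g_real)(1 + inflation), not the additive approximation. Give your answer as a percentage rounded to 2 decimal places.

(1 + g_nom) = (1 + g_real)(1 + π), so g_real = 1.0780 / 1.0720 − 1 = 0.00560.

0.56%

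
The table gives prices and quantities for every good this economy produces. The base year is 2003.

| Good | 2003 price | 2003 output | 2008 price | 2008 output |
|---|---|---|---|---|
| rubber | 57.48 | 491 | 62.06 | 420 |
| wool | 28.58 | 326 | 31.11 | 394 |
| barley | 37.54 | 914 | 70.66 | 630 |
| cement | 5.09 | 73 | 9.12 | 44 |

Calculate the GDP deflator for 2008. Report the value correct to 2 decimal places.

140.43

Nominal GDP 2008 = 62.06·420 + 31.11·394 + 70.66·630 + 9.12·44 = 83239.62.
Real GDP 2008 (at 2003 prices) = 57.48·420 + 28.58·394 + 37.54·630 + 5.09·44 = 59276.28.
Deflator = Nominal/Real × 100 = 83239.62/59276.28 × 100 = 140.427.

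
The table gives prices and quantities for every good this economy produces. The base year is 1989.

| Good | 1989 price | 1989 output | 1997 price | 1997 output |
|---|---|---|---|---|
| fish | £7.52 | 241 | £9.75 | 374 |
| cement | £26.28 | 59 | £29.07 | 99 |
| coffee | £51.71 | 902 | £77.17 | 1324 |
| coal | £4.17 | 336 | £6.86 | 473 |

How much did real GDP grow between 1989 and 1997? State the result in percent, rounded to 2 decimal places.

Real GDP 1989 = Nominal GDP 1989 = 7.52·241 + 26.28·59 + 51.71·902 + 4.17·336 = 51406.38.
Real GDP 1997 (at 1989 prices) = 7.52·374 + 26.28·99 + 51.71·1324 + 4.17·473 = 75850.65.
Real growth = 75850.65/51406.38 − 1 = 0.4755.

47.55%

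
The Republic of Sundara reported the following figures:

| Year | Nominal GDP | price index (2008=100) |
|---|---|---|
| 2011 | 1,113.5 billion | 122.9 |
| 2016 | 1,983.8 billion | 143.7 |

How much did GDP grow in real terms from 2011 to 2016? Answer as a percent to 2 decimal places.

52.37%

Deflate each year: 2011 → 1113.5/1.229 = 906.02; 2016 → 1983.8/1.437 = 1380.51.
So real GDP changed by 1380.51/906.02 − 1 = 0.5237, i.e. 52.37%.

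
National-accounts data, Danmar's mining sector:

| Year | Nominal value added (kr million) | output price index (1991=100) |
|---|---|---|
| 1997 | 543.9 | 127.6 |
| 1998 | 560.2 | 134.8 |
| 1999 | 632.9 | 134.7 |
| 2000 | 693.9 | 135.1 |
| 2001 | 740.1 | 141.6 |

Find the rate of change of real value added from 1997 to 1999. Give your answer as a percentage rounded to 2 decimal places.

Real value added 1997 = 543.9/1.276 = 426.25.
Real value added 1999 = 632.9/1.347 = 469.86.
Change = 469.86/426.25 − 1 = 0.1023.

10.23%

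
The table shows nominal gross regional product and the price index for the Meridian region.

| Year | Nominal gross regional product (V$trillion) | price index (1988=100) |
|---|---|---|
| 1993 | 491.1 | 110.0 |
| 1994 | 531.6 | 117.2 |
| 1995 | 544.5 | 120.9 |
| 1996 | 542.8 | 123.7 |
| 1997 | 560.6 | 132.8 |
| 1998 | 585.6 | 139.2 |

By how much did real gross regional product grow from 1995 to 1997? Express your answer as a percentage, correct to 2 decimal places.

Real gross regional product 1995 = 544.5/1.209 = 450.37.
Real gross regional product 1997 = 560.6/1.328 = 422.14.
Change = 422.14/450.37 − 1 = -0.0627.

-6.27%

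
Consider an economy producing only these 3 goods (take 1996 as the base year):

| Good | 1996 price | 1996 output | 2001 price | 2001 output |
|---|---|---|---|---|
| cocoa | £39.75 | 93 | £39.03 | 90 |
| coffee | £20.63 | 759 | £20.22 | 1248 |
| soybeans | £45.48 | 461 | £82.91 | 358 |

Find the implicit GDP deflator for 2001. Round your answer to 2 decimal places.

128.12

Nominal GDP 2001 = 39.03·90 + 20.22·1248 + 82.91·358 = 58429.04.
Real GDP 2001 (at 1996 prices) = 39.75·90 + 20.63·1248 + 45.48·358 = 45605.58.
Deflator = Nominal/Real × 100 = 58429.04/45605.58 × 100 = 128.118.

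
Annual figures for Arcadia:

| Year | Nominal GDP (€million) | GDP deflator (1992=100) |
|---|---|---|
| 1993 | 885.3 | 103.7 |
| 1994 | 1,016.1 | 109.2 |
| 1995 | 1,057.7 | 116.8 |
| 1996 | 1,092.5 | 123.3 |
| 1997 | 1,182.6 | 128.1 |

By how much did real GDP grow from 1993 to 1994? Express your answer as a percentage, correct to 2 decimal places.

8.99%

Real GDP 1993 = 885.3/1.037 = 853.71.
Real GDP 1994 = 1016.1/1.092 = 930.49.
Change = 930.49/853.71 − 1 = 0.0899.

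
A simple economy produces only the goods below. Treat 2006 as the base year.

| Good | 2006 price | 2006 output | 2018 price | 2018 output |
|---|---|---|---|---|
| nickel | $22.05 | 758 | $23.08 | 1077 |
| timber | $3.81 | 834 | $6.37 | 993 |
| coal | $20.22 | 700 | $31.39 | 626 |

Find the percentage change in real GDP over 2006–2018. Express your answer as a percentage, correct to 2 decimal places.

18.04%

Real GDP 2006 = Nominal GDP 2006 = 22.05·758 + 3.81·834 + 20.22·700 = 34045.44.
Real GDP 2018 (at 2006 prices) = 22.05·1077 + 3.81·993 + 20.22·626 = 40188.90.
Real growth = 40188.90/34045.44 − 1 = 0.1804.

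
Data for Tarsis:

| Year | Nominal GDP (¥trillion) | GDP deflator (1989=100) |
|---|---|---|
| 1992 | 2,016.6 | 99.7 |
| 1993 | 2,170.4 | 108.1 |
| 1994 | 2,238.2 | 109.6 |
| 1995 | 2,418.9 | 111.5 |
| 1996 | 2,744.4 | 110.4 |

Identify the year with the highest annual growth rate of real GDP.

1996

1993: real = 2170.4/1.081 = 2007.77; growth vs 1992 (2022.67) = -0.74%.
1994: real = 2238.2/1.096 = 2042.15; growth vs 1993 (2007.77) = 1.71%.
1995: real = 2418.9/1.115 = 2169.42; growth vs 1994 (2042.15) = 6.23%.
1996: real = 2744.4/1.104 = 2485.87; growth vs 1995 (2169.42) = 14.59%.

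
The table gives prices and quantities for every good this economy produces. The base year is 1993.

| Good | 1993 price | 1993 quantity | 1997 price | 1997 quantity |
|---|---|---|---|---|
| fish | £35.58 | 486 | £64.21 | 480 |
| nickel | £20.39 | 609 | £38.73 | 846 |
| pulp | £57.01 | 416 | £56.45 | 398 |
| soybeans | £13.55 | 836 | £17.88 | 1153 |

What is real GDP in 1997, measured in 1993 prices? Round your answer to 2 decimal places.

Real GDP 1997 = Σ (p_1993 × q_1997) = 35.58·480 + 20.39·846 + 57.01·398 + 13.55·1153 = 72641.47.

£72641.47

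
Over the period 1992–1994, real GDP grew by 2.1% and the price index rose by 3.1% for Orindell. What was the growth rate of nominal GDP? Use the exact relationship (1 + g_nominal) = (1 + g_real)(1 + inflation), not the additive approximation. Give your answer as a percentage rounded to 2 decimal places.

5.27%

(1 + g_nom) = (1 + g_real)(1 + π) = 1.0210 × 1.0310 = 1.05265.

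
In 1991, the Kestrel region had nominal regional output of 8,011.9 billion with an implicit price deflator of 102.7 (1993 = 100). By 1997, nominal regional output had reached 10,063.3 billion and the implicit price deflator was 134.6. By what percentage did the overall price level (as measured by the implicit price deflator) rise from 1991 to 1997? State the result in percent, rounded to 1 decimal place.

Price-level change = 134.6 / 102.7 − 1 = 0.3106.

31.1%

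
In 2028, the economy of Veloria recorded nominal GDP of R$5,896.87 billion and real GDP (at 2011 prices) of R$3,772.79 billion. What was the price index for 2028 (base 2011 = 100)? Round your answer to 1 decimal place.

156.3

price index = (Nominal / Real) × 100 = 5896.87 / 3772.79 × 100 = 156.30.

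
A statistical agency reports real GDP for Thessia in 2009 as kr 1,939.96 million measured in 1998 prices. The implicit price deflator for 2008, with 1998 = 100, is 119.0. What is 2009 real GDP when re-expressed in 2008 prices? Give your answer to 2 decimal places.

kr 2,308.55 million

Real GDP in 2008 prices = Real GDP in 1998 prices × (P_2008/P_1998) = 1939.96 × 1.190 = 2308.55.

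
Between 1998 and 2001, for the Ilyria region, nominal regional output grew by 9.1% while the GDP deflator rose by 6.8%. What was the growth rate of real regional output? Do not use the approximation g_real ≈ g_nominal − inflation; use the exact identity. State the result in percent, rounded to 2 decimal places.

(1 + g_nom) = (1 + g_real)(1 + π), so g_real = 1.0910 / 1.0680 − 1 = 0.02154.

2.15%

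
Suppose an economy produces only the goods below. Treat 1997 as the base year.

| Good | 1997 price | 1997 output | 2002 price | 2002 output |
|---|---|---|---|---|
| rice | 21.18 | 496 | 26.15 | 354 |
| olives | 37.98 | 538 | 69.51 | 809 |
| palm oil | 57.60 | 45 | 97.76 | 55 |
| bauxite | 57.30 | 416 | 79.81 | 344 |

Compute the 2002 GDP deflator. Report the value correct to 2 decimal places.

Nominal GDP 2002 = 26.15·354 + 69.51·809 + 97.76·55 + 79.81·344 = 98322.13.
Real GDP 2002 (at 1997 prices) = 21.18·354 + 37.98·809 + 57.60·55 + 57.30·344 = 61102.74.
Deflator = Nominal/Real × 100 = 98322.13/61102.74 × 100 = 160.913.

160.91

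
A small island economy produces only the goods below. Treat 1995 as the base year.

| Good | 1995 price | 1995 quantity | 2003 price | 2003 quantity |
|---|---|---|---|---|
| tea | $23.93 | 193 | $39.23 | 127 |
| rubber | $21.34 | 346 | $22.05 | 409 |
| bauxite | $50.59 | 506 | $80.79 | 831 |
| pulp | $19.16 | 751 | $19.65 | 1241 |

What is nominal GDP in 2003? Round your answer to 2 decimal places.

Nominal GDP 2003 = Σ (p_2003 × q_2003) = 39.23·127 + 22.05·409 + 80.79·831 + 19.65·1241 = 105522.80.

$105522.80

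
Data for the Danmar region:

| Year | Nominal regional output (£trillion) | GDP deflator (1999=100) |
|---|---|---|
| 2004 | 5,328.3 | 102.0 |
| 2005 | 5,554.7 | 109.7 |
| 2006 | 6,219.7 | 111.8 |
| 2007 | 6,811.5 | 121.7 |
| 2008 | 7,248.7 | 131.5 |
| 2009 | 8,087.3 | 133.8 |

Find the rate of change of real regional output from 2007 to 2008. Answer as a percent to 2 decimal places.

Real regional output 2007 = 6811.5/1.217 = 5596.96.
Real regional output 2008 = 7248.7/1.315 = 5512.32.
Change = 5512.32/5596.96 − 1 = -0.0151.

-1.51%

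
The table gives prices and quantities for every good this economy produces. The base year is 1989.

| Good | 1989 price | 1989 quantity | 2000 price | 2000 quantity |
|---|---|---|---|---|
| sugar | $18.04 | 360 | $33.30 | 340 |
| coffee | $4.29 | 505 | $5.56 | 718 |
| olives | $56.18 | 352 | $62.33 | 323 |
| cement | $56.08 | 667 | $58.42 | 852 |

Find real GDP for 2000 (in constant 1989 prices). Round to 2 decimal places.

$75140.12

Real GDP 2000 = Σ (p_1989 × q_2000) = 18.04·340 + 4.29·718 + 56.18·323 + 56.08·852 = 75140.12.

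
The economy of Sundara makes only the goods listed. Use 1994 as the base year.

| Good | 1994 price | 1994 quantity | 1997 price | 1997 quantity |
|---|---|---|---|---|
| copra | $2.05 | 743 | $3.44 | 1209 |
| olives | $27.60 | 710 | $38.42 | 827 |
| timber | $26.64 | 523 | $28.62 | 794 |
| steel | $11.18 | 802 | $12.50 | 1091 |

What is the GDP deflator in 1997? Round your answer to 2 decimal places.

Nominal GDP 1997 = 3.44·1209 + 38.42·827 + 28.62·794 + 12.50·1091 = 72294.08.
Real GDP 1997 (at 1994 prices) = 2.05·1209 + 27.60·827 + 26.64·794 + 11.18·1091 = 58653.19.
Deflator = Nominal/Real × 100 = 72294.08/58653.19 × 100 = 123.257.

123.26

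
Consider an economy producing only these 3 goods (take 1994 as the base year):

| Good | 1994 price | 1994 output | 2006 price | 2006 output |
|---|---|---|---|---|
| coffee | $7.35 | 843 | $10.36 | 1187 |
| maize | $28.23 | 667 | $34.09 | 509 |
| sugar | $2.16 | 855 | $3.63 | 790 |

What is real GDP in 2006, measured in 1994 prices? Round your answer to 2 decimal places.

$24799.92

Real GDP 2006 = Σ (p_1994 × q_2006) = 7.35·1187 + 28.23·509 + 2.16·790 = 24799.92.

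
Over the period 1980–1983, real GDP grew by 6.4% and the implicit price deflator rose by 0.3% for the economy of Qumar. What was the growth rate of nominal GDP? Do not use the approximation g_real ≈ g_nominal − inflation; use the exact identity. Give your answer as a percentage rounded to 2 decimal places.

(1 + g_nom) = (1 + g_real)(1 + π) = 1.0640 × 1.0030 = 1.06719.

6.72%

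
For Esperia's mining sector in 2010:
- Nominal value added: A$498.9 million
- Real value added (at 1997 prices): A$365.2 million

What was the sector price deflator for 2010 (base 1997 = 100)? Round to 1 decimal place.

sector price deflator = (Nominal / Real) × 100 = 498.9 / 365.2 × 100 = 136.61.

136.6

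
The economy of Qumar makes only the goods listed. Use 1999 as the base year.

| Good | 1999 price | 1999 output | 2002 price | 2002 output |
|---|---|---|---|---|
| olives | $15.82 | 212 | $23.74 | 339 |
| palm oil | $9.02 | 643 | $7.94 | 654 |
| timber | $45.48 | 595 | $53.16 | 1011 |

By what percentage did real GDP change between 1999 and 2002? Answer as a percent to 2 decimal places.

58.07%

Real GDP 1999 = Nominal GDP 1999 = 15.82·212 + 9.02·643 + 45.48·595 = 36214.30.
Real GDP 2002 (at 1999 prices) = 15.82·339 + 9.02·654 + 45.48·1011 = 57242.34.
Real growth = 57242.34/36214.30 − 1 = 0.5807.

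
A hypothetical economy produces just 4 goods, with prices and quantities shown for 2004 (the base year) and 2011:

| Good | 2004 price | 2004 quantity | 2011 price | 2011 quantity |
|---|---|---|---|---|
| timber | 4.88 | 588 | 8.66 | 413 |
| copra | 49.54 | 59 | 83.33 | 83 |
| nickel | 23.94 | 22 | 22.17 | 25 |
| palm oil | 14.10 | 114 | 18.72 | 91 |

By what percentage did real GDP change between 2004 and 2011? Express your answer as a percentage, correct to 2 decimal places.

1.04%

Real GDP 2004 = Nominal GDP 2004 = 4.88·588 + 49.54·59 + 23.94·22 + 14.10·114 = 7926.38.
Real GDP 2011 (at 2004 prices) = 4.88·413 + 49.54·83 + 23.94·25 + 14.10·91 = 8008.86.
Real growth = 8008.86/7926.38 − 1 = 0.0104.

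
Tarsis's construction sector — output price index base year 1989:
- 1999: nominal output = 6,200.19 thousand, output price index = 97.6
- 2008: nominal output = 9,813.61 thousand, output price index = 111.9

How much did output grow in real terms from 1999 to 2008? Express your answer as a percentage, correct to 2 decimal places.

38.05%

Real output 1999 = 6200.19 / 0.976 = 6352.65.
Real output 2008 = 9813.61 / 1.119 = 8769.98.
Real growth = 8769.98 / 6352.65 − 1 = 0.3805.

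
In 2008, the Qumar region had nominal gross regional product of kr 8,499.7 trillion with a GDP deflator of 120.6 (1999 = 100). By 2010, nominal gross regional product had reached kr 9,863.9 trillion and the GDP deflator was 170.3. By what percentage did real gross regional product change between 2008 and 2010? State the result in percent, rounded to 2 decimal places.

Deflate each year: 2008 → 8499.7/1.206 = 7047.84; 2010 → 9863.9/1.703 = 5792.07.
So real gross regional product changed by 5792.07/7047.84 − 1 = -0.1782, i.e. -17.82%.

-17.82%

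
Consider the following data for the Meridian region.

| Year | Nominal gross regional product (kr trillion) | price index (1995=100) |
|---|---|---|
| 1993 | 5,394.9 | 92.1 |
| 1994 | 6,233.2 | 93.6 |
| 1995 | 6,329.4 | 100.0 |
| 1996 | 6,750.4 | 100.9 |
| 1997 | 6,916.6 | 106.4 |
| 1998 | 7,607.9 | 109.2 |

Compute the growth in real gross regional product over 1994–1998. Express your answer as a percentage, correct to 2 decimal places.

4.62%

Real gross regional product 1994 = 6233.2/0.936 = 6659.40.
Real gross regional product 1998 = 7607.9/1.092 = 6966.94.
Change = 6966.94/6659.40 − 1 = 0.0462.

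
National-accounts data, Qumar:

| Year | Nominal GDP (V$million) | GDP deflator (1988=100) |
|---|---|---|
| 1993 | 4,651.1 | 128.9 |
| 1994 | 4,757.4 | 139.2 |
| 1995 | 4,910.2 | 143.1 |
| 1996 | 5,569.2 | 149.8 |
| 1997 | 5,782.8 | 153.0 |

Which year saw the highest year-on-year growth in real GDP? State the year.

1994: real = 4757.4/1.392 = 3417.67; growth vs 1993 (3608.30) = -5.28%.
1995: real = 4910.2/1.431 = 3431.31; growth vs 1994 (3417.67) = 0.40%.
1996: real = 5569.2/1.498 = 3717.76; growth vs 1995 (3431.31) = 8.35%.
1997: real = 5782.8/1.530 = 3779.61; growth vs 1996 (3717.76) = 1.66%.

1996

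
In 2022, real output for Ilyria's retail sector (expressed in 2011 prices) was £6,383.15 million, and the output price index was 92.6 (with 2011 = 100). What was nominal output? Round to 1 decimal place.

£5,910.8 million

Nominal output = Real × (output price index/100) = 6383.15 × 0.926 = 5910.80.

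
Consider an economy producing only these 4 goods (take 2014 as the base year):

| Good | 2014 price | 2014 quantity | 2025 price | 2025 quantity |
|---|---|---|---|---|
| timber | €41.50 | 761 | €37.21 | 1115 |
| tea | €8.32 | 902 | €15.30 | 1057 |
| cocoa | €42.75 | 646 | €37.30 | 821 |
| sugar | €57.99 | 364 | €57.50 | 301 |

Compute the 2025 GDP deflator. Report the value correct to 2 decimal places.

Nominal GDP 2025 = 37.21·1115 + 15.30·1057 + 37.30·821 + 57.50·301 = 105592.05.
Real GDP 2025 (at 2014 prices) = 41.50·1115 + 8.32·1057 + 42.75·821 + 57.99·301 = 107619.48.
Deflator = Nominal/Real × 100 = 105592.05/107619.48 × 100 = 98.116.

98.12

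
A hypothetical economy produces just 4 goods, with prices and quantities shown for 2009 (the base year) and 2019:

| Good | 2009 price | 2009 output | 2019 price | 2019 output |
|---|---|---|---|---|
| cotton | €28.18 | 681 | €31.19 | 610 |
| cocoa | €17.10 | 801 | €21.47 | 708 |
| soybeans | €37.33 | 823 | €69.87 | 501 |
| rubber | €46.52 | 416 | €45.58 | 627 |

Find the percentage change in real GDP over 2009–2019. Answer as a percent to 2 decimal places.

-6.99%

Real GDP 2009 = Nominal GDP 2009 = 28.18·681 + 17.10·801 + 37.33·823 + 46.52·416 = 82962.59.
Real GDP 2019 (at 2009 prices) = 28.18·610 + 17.10·708 + 37.33·501 + 46.52·627 = 77166.97.
Real growth = 77166.97/82962.59 − 1 = -0.0699.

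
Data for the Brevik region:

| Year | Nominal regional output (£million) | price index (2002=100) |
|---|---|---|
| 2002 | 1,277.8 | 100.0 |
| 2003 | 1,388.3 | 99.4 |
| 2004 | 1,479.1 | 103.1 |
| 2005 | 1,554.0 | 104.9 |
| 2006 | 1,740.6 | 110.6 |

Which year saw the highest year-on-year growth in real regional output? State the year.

2003: real = 1388.3/0.994 = 1396.68; growth vs 2002 (1277.80) = 9.30%.
2004: real = 1479.1/1.031 = 1434.63; growth vs 2003 (1396.68) = 2.72%.
2005: real = 1554.0/1.049 = 1481.41; growth vs 2004 (1434.63) = 3.26%.
2006: real = 1740.6/1.106 = 1573.78; growth vs 2005 (1481.41) = 6.24%.

2003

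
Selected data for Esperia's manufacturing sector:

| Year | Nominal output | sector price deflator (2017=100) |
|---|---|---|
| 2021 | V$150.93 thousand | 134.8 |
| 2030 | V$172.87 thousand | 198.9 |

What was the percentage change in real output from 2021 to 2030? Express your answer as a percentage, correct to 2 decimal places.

-22.38%

Deflate each year: 2021 → 150.93/1.348 = 111.97; 2030 → 172.87/1.989 = 86.91.
So real output changed by 86.91/111.97 − 1 = -0.2238, i.e. -22.38%.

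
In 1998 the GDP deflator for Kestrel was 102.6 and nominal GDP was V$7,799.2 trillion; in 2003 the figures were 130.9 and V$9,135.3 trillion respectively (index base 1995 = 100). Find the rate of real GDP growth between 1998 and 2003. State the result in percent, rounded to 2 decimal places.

-8.19%

Deflate each year: 1998 → 7799.2/1.026 = 7601.56; 2003 → 9135.3/1.309 = 6978.84.
So real GDP changed by 6978.84/7601.56 − 1 = -0.0819, i.e. -8.19%.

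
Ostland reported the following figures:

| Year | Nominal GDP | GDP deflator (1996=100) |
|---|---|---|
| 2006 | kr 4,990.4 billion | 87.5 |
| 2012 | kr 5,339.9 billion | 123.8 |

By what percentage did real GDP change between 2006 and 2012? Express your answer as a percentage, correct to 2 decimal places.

-24.37%

Deflate each year: 2006 → 4990.4/0.875 = 5703.31; 2012 → 5339.9/1.238 = 4313.33.
So real GDP changed by 4313.33/5703.31 − 1 = -0.2437, i.e. -24.37%.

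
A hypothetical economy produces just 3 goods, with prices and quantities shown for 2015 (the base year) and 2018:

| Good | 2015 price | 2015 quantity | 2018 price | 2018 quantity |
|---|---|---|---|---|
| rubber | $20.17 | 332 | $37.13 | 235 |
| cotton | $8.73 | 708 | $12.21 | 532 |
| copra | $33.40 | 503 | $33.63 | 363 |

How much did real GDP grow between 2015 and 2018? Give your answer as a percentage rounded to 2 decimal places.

-27.53%

Real GDP 2015 = Nominal GDP 2015 = 20.17·332 + 8.73·708 + 33.40·503 = 29677.48.
Real GDP 2018 (at 2015 prices) = 20.17·235 + 8.73·532 + 33.40·363 = 21508.51.
Real growth = 21508.51/29677.48 − 1 = -0.2753.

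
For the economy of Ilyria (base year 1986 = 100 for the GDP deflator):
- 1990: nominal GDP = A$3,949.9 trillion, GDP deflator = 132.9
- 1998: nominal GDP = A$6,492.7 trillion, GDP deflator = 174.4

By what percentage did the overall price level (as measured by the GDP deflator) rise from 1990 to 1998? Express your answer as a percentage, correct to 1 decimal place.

Price-level change = 174.4 / 132.9 − 1 = 0.3123.

31.2%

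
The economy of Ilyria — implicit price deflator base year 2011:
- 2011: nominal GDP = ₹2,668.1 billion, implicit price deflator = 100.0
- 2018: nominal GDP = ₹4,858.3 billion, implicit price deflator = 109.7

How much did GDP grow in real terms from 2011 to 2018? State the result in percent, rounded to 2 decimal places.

Deflate each year: 2011 → 2668.1/1.000 = 2668.10; 2018 → 4858.3/1.097 = 4428.71.
So real GDP changed by 4428.71/2668.10 − 1 = 0.6599, i.e. 65.99%.

65.99%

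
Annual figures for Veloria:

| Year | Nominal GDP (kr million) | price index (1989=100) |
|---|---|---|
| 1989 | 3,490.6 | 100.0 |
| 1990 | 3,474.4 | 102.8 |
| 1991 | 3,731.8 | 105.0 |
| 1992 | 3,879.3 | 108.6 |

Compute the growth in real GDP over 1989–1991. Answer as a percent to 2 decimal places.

Real GDP 1989 = 3490.6/1.000 = 3490.60.
Real GDP 1991 = 3731.8/1.050 = 3554.10.
Change = 3554.10/3490.60 − 1 = 0.0182.

1.82%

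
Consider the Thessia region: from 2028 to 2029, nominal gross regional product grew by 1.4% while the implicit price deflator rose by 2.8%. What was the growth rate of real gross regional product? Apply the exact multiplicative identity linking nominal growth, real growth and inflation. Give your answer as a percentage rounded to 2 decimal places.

-1.36%

(1 + g_nom) = (1 + g_real)(1 + π), so g_real = 1.0140 / 1.0280 − 1 = -0.01362.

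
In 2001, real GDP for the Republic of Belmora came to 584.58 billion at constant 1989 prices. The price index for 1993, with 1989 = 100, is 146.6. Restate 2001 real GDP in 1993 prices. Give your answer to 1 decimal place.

857.0 billion

Real GDP in 1993 prices = Real GDP in 1989 prices × (P_1993/P_1989) = 584.58 × 1.466 = 856.99.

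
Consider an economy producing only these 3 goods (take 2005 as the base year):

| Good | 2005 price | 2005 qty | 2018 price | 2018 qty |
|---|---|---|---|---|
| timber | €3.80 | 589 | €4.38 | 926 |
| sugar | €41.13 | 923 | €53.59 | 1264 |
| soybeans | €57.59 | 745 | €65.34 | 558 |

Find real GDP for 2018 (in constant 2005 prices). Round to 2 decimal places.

€87642.34

Real GDP 2018 = Σ (p_2005 × q_2018) = 3.80·926 + 41.13·1264 + 57.59·558 = 87642.34.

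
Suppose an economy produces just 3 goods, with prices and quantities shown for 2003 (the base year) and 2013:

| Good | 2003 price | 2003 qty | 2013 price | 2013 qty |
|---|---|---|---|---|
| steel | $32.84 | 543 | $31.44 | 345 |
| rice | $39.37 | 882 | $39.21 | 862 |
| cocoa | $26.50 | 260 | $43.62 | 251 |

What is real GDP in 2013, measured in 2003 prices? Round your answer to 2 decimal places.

$51918.24

Real GDP 2013 = Σ (p_2003 × q_2013) = 32.84·345 + 39.37·862 + 26.50·251 = 51918.24.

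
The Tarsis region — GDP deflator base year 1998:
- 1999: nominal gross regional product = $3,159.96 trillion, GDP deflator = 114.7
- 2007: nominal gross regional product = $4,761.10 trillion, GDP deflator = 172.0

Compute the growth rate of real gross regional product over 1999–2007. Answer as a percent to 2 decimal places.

Real gross regional product 1999 = 3159.96 / 1.147 = 2754.98.
Real gross regional product 2007 = 4761.10 / 1.720 = 2768.08.
Real growth = 2768.08 / 2754.98 − 1 = 0.0048.

0.48%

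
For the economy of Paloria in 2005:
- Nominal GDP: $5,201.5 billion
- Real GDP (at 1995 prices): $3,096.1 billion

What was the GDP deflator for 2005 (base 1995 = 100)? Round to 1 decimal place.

GDP deflator = (Nominal / Real) × 100 = 5201.5 / 3096.1 × 100 = 168.00.

168.0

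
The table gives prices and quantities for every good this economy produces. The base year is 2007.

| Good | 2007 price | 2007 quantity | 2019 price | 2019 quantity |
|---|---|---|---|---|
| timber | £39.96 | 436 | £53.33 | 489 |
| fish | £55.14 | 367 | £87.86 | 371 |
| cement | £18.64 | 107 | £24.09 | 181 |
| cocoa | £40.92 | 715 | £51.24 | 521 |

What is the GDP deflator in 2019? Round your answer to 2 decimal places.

Nominal GDP 2019 = 53.33·489 + 87.86·371 + 24.09·181 + 51.24·521 = 89730.76.
Real GDP 2019 (at 2007 prices) = 39.96·489 + 55.14·371 + 18.64·181 + 40.92·521 = 64690.54.
Deflator = Nominal/Real × 100 = 89730.76/64690.54 × 100 = 138.708.

138.71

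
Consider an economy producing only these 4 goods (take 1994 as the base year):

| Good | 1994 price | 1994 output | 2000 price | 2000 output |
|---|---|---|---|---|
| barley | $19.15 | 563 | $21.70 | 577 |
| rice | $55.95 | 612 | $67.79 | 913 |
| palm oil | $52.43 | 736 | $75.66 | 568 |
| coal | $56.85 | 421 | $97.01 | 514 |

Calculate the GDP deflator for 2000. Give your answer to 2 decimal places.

138.07

Nominal GDP 2000 = 21.70·577 + 67.79·913 + 75.66·568 + 97.01·514 = 167251.19.
Real GDP 2000 (at 1994 prices) = 19.15·577 + 55.95·913 + 52.43·568 + 56.85·514 = 121133.04.
Deflator = Nominal/Real × 100 = 167251.19/121133.04 × 100 = 138.072.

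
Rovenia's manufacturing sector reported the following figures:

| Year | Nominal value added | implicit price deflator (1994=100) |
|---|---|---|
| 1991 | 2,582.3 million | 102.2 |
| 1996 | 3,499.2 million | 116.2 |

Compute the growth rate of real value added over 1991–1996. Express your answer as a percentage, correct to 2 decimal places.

19.18%

Real value added 1991 = 2582.3 / 1.022 = 2526.71.
Real value added 1996 = 3499.2 / 1.162 = 3011.36.
Real growth = 3011.36 / 2526.71 − 1 = 0.1918.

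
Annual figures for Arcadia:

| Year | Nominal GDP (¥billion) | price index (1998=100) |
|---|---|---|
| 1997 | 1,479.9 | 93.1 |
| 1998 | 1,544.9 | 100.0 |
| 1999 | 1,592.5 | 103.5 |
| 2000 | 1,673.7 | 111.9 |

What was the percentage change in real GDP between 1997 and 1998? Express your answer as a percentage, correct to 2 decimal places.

Real GDP 1997 = 1479.9/0.931 = 1589.58.
Real GDP 1998 = 1544.9/1.000 = 1544.90.
Change = 1544.90/1589.58 − 1 = -0.0281.

-2.81%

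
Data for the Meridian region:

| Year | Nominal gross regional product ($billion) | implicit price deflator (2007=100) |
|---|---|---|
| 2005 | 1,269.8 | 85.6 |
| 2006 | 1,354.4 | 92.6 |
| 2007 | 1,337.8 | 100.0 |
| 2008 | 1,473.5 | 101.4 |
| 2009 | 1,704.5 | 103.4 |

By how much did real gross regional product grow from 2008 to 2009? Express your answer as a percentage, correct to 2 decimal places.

Real gross regional product 2008 = 1473.5/1.014 = 1453.16.
Real gross regional product 2009 = 1704.5/1.034 = 1648.45.
Change = 1648.45/1453.16 − 1 = 0.1344.

13.44%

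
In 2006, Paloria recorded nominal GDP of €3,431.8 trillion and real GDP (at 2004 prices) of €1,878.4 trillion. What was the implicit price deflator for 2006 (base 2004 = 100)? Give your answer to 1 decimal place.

implicit price deflator = (Nominal / Real) × 100 = 3431.8 / 1878.4 × 100 = 182.70.

182.7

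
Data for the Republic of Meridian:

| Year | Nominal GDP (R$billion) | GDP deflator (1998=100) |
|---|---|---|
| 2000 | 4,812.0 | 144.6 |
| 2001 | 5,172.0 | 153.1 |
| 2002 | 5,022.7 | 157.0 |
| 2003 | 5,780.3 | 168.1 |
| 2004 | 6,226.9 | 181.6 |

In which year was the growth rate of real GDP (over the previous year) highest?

2003

2001: real = 5172.0/1.531 = 3378.18; growth vs 2000 (3327.80) = 1.51%.
2002: real = 5022.7/1.570 = 3199.17; growth vs 2001 (3378.18) = -5.30%.
2003: real = 5780.3/1.681 = 3438.61; growth vs 2002 (3199.17) = 7.48%.
2004: real = 6226.9/1.816 = 3428.91; growth vs 2003 (3438.61) = -0.28%.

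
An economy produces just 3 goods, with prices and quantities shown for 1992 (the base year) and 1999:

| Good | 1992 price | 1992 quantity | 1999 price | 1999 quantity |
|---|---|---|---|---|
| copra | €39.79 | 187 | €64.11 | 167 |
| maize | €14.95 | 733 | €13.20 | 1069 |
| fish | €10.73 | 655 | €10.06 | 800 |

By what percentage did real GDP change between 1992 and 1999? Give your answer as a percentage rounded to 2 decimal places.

Real GDP 1992 = Nominal GDP 1992 = 39.79·187 + 14.95·733 + 10.73·655 = 25427.23.
Real GDP 1999 (at 1992 prices) = 39.79·167 + 14.95·1069 + 10.73·800 = 31210.48.
Real growth = 31210.48/25427.23 − 1 = 0.2274.

22.74%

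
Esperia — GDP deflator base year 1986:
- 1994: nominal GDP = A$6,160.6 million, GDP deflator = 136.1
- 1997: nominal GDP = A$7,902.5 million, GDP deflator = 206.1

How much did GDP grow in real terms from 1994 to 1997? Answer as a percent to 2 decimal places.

-15.29%

Real GDP 1994 = 6160.6 / 1.361 = 4526.52.
Real GDP 1997 = 7902.5 / 2.061 = 3834.30.
Real growth = 3834.30 / 4526.52 − 1 = -0.1529.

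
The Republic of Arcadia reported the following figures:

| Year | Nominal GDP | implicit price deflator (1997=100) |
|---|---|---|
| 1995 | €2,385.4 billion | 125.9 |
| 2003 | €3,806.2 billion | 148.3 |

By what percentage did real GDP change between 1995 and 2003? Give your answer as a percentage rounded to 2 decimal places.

Deflate each year: 1995 → 2385.4/1.259 = 1894.68; 2003 → 3806.2/1.483 = 2566.55.
So real GDP changed by 2566.55/1894.68 − 1 = 0.3546, i.e. 35.46%.

35.46%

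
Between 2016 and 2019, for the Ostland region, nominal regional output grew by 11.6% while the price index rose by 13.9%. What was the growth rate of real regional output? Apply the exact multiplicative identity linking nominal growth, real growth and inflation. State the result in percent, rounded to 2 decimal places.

-2.02%

(1 + g_nom) = (1 + g_real)(1 + π), so g_real = 1.1160 / 1.1390 − 1 = -0.02019.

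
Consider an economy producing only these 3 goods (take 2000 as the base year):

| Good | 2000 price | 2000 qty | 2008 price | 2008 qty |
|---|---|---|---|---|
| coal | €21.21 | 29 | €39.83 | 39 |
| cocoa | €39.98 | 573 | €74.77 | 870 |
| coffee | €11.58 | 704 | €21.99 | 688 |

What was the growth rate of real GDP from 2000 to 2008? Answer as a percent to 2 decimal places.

Real GDP 2000 = Nominal GDP 2000 = 21.21·29 + 39.98·573 + 11.58·704 = 31675.95.
Real GDP 2008 (at 2000 prices) = 21.21·39 + 39.98·870 + 11.58·688 = 43576.83.
Real growth = 43576.83/31675.95 − 1 = 0.3757.

37.57%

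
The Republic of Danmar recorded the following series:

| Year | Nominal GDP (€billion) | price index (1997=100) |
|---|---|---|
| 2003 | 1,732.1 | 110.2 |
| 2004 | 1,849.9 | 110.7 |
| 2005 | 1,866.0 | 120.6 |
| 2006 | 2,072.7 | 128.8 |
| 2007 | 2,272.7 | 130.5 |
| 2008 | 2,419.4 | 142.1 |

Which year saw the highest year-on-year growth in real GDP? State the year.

2004: real = 1849.9/1.107 = 1671.09; growth vs 2003 (1571.78) = 6.32%.
2005: real = 1866.0/1.206 = 1547.26; growth vs 2004 (1671.09) = -7.41%.
2006: real = 2072.7/1.288 = 1609.24; growth vs 2005 (1547.26) = 4.01%.
2007: real = 2272.7/1.305 = 1741.53; growth vs 2006 (1609.24) = 8.22%.
2008: real = 2419.4/1.421 = 1702.60; growth vs 2007 (1741.53) = -2.24%.

2007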